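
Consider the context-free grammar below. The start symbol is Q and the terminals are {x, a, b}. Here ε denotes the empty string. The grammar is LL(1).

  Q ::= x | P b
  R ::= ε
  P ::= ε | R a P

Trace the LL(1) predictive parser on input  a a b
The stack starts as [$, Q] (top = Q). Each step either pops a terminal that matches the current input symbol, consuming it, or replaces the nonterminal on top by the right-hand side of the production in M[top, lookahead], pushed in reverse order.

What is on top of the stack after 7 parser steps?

     Stack      Input    Action
  1  $ Q        a a b $  expand Q ::= P b
  2  $ b P      a a b $  expand P ::= R a P
  3  $ b P a R  a a b $  expand R ::= ε
  4  $ b P a    a a b $  match a
  5  $ b P      a b $    expand P ::= R a P
  6  $ b P a R  a b $    expand R ::= ε
  7  $ b P a    a b $    match a
Stack after step 7: $ b P (top = P).

P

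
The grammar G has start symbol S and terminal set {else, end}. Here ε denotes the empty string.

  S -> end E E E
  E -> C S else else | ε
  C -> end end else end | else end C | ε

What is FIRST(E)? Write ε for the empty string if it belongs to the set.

FIRST(S) = {end}
FIRST(C) = {ε, else, end}
FIRST(E) = {ε, else, end}  (via C S else else)

{ε, else, end}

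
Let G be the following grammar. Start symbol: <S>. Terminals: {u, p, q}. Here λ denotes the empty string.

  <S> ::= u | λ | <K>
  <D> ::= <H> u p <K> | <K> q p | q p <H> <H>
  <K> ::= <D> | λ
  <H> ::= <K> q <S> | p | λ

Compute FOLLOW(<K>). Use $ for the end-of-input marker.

FIRST(<S>) = {λ, p, q, u}  (via <K>)
FIRST(<D>) = {p, q, u}  (via <H> u p <K>, <K> q p)
FIRST(<K>) = {λ, p, q, u}  (via <D>)
FIRST(<H>) = {λ, p, q, u}  (via <K> q <S>)
FOLLOW(<S>) includes $ since <S> is the start symbol.
FOLLOW(<S>): in <H>::=<K> q <S>, the suffix after <S> is empty, so FOLLOW(<S>) ⊇ FOLLOW(<H>) = {$, p, q, u}. Thus FOLLOW(<S>) = {$, p, q, u}.
FOLLOW(<D>): in <K>::=<D>, the suffix after <D> is empty, so FOLLOW(<D>) ⊇ FOLLOW(<K>) = {$, p, q, u}. Thus FOLLOW(<D>) = {$, p, q, u}.
FOLLOW(<K>): in <S>::=<K>, the suffix after <K> is empty, so FOLLOW(<K>) ⊇ FOLLOW(<S>) = {$, p, q, u}; in <D>::=<H> u p <K>, the suffix after <K> is empty, so FOLLOW(<K>) ⊇ FOLLOW(<D>) = {$, p, q, u}; in <D>::=<K> q p, <K> is followed by q p with FIRST {q}; in <H>::=<K> q <S>, <K> is followed by q <S> with FIRST {q}. Thus FOLLOW(<K>) = {$, p, q, u}.
FOLLOW(<H>): in <D>::=<H> u p <K>, <H> is followed by u p <K> with FIRST {u}; in <D>::=q p <H> <H> (occurrence 1), <H> is followed by <H> with FIRST {λ, p, q, u}; in <D>::=q p <H> <H> (occurrence 1), the suffix after <H> is nullable, so FOLLOW(<H>) ⊇ FOLLOW(<D>) = {$, p, q, u}; in <D>::=q p <H> <H> (occurrence 2), the suffix after <H> is empty, so FOLLOW(<H>) ⊇ FOLLOW(<D>) = {$, p, q, u}. Thus FOLLOW(<H>) = {$, p, q, u}.

{$, p, q, u}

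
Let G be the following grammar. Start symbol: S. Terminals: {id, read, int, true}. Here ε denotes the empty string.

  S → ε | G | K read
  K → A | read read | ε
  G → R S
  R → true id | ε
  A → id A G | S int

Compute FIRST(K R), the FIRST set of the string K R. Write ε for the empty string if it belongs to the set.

{ε, id, int, read, true}

FIRST(R): from R→true id we get {true}; from R→ε we get {ε}. So FIRST(R) = {ε, true}.
FIRST(S): from S→ε we get {ε}; from S→G we get {ε, id, int, read, true}; from S→K read we get {id, int, read, true}. So FIRST(S) = {ε, id, int, read, true}.
FIRST(G): from G→R S we get {ε, id, int, read, true}. So FIRST(G) = {ε, id, int, read, true}.
FIRST(A): from A→id A G we get {id}; from A→S int we get {id, int, read, true}. So FIRST(A) = {id, int, read, true}.
FIRST(K): from K→A we get {id, int, read, true}; from K→read read we get {read}; from K→ε we get {ε}. So FIRST(K) = {ε, id, int, read, true}.
FIRST(K R): take FIRST of each symbol in turn, carrying on past any symbol whose FIRST contains ε; result {ε, id, int, read, true}.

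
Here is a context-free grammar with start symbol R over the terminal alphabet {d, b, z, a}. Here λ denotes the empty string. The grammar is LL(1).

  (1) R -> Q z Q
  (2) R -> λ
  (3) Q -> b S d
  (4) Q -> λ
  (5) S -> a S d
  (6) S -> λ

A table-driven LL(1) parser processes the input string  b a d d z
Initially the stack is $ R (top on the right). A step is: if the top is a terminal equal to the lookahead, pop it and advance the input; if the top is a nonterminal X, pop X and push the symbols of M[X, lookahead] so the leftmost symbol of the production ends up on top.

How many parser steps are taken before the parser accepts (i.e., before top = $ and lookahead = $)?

10

step 1: stack=$ R  input=b a d d z $  — expand R -> Q z Q
step 2: stack=$ Q z Q  input=b a d d z $  — expand Q -> b S d
step 3: stack=$ Q z d S b  input=b a d d z $  — match b
step 4: stack=$ Q z d S  input=a d d z $  — expand S -> a S d
step 5: stack=$ Q z d d S a  input=a d d z $  — match a
step 6: stack=$ Q z d d S  input=d d z $  — expand S -> λ
step 7: stack=$ Q z d d  input=d d z $  — match d
step 8: stack=$ Q z d  input=d z $  — match d
step 9: stack=$ Q z  input=z $  — match z
step 10: stack=$ Q  input=$  — expand Q -> λ
Accept reached after 10 steps.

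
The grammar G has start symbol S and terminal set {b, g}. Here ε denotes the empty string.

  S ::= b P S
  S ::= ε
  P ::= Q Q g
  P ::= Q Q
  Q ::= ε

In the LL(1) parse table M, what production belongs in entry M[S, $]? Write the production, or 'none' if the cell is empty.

FIRST(S) = {ε, b}
FIRST(Q) = {ε}
FIRST(P) = {ε, g}  (via Q Q g, Q Q)
FOLLOW(S) includes $ since S is the start symbol.
FOLLOW(S): in S::=b P S, the suffix after S is empty (adds nothing new). Thus FOLLOW(S) = {$}.
For S ::= b P S: FIRST(b P S) = {b}, so it goes in M[S, t] for t ∈ {b}.
For S ::= ε: FIRST(ε) = {ε}, so it goes in M[S, t] for t ∈ {}; since ε ∈ FIRST, also for every t ∈ FOLLOW(S) = {$}.

S ::= ε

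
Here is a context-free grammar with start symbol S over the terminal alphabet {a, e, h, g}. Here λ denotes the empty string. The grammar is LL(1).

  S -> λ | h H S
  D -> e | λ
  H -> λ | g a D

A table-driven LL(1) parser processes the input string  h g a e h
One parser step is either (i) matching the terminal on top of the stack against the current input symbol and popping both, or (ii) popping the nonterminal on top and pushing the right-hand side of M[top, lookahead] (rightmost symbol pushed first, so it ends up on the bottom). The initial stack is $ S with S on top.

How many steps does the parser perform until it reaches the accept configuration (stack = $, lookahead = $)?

      Stack      Input        Action
   1  $ S        h g a e h $  expand S -> h H S
   2  $ S H h    h g a e h $  match h
   3  $ S H      g a e h $    expand H -> g a D
   4  $ S D a g  g a e h $    match g
   5  $ S D a    a e h $      match a
   6  $ S D      e h $        expand D -> e
   7  $ S e      e h $        match e
   8  $ S        h $          expand S -> h H S
   9  $ S H h    h $          match h
  10  $ S H      $            expand H -> λ
  11  $ S        $            expand S -> λ
Accept reached after 11 steps.

11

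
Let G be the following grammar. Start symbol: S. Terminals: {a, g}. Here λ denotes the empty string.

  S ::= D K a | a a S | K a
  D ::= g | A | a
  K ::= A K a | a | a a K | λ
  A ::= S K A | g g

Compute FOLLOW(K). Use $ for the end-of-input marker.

FIRST(S): from S::=D K a we get {a, g}; from S::=a a S we get {a}; from S::=K a we get {a, g}. So FIRST(S) = {a, g}.
FIRST(A): from A::=S K A we get {a, g}; from A::=g g we get {g}. So FIRST(A) = {a, g}.
FIRST(D): from D::=g we get {g}; from D::=A we get {a, g}; from D::=a we get {a}. So FIRST(D) = {a, g}.
FIRST(K): from K::=A K a we get {a, g}; from K::=a we get {a}; from K::=a a K we get {a}; from K::=λ we get {λ}. So FIRST(K) = {λ, a, g}.
FOLLOW(S) includes $ since S is the start symbol.
FOLLOW(S): in S::=a a S, the suffix after S is empty (adds nothing new); in A::=S K A, S is followed by K A with FIRST {a, g}. Thus FOLLOW(S) = {$, a, g}.
FOLLOW(D): in S::=D K a, D is followed by K a with FIRST {a, g}. Thus FOLLOW(D) = {a, g}.
FOLLOW(K): in S::=D K a, K is followed by a with FIRST {a}; in S::=K a, K is followed by a with FIRST {a}; in K::=A K a, K is followed by a with FIRST {a}; in K::=a a K, the suffix after K is empty (adds nothing new); in A::=S K A, K is followed by A with FIRST {a, g}. Thus FOLLOW(K) = {a, g}.
FOLLOW(A): in D::=A, the suffix after A is empty, so FOLLOW(A) ⊇ FOLLOW(D) = {a, g}; in K::=A K a, A is followed by K a with FIRST {a, g}; in A::=S K A, the suffix after A is empty (adds nothing new). Thus FOLLOW(A) = {a, g}.

{a, g}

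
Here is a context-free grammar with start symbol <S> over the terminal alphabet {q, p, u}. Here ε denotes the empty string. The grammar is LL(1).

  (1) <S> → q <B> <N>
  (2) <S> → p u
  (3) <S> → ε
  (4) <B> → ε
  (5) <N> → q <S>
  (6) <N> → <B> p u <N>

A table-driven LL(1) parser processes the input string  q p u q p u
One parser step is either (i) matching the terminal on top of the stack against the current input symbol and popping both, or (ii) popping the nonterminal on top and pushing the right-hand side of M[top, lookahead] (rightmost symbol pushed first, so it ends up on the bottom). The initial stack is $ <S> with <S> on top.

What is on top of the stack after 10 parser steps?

p

      Stack          Input          Action
   1  $ <S>          q p u q p u $  expand <S> → q <B> <N>
   2  $ <N> <B> q    q p u q p u $  match q
   3  $ <N> <B>      p u q p u $    expand <B> → ε
   4  $ <N>          p u q p u $    expand <N> → <B> p u <N>
   5  $ <N> u p <B>  p u q p u $    expand <B> → ε
   6  $ <N> u p      p u q p u $    match p
   7  $ <N> u        u q p u $      match u
   8  $ <N>          q p u $        expand <N> → q <S>
   9  $ <S> q        q p u $        match q
  10  $ <S>          p u $          expand <S> → p u
Stack after step 10: $ u p (top = p).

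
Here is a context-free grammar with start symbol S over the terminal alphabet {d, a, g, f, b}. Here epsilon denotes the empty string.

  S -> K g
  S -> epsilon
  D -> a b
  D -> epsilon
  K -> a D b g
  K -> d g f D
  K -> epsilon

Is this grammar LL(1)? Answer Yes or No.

FIRST(S) = {epsilon, a, d, g}
FIRST(D) = {epsilon, a}
FIRST(K) = {epsilon, a, d}
FOLLOW(S) = {$}
FOLLOW(D) = {b, g}
FOLLOW(K) = {g}
Each cell of M receives at most one production.

Yes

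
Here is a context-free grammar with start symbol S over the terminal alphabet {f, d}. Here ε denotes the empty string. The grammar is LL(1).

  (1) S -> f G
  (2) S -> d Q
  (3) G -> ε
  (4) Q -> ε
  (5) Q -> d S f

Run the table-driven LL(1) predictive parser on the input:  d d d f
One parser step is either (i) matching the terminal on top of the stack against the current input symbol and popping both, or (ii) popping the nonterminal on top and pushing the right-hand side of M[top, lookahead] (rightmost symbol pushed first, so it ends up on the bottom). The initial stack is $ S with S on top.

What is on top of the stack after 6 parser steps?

Q

     Stack    Input      Action
  1  $ S      d d d f $  expand S -> d Q
  2  $ Q d    d d d f $  match d
  3  $ Q      d d f $    expand Q -> d S f
  4  $ f S d  d d f $    match d
  5  $ f S    d f $      expand S -> d Q
  6  $ f Q d  d f $      match d
Stack after step 6: $ f Q (top = Q).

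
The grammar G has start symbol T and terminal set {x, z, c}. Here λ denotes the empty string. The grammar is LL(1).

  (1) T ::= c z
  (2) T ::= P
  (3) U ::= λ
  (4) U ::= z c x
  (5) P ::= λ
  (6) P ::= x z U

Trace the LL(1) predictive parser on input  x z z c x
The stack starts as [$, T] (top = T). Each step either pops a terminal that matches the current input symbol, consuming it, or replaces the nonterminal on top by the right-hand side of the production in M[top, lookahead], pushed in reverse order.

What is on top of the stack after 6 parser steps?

step 1: stack=$ T  input=x z z c x $  — expand T ::= P
step 2: stack=$ P  input=x z z c x $  — expand P ::= x z U
step 3: stack=$ U z x  input=x z z c x $  — match x
step 4: stack=$ U z  input=z z c x $  — match z
step 5: stack=$ U  input=z c x $  — expand U ::= z c x
step 6: stack=$ x c z  input=z c x $  — match z
Stack after step 6: $ x c (top = c).

c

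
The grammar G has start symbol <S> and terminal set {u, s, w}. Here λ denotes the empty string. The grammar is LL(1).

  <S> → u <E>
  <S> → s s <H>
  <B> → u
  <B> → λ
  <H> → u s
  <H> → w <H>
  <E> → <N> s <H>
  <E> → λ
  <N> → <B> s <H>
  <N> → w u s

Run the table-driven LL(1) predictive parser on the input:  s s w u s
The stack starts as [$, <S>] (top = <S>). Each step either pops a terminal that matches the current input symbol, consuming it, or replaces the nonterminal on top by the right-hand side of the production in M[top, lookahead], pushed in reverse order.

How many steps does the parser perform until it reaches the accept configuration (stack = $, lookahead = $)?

step 1: stack=$ <S>  input=s s w u s $  — expand <S> → s s <H>
step 2: stack=$ <H> s s  input=s s w u s $  — match s
step 3: stack=$ <H> s  input=s w u s $  — match s
step 4: stack=$ <H>  input=w u s $  — expand <H> → w <H>
step 5: stack=$ <H> w  input=w u s $  — match w
step 6: stack=$ <H>  input=u s $  — expand <H> → u s
step 7: stack=$ s u  input=u s $  — match u
step 8: stack=$ s  input=s $  — match s
Accept reached after 8 steps.

8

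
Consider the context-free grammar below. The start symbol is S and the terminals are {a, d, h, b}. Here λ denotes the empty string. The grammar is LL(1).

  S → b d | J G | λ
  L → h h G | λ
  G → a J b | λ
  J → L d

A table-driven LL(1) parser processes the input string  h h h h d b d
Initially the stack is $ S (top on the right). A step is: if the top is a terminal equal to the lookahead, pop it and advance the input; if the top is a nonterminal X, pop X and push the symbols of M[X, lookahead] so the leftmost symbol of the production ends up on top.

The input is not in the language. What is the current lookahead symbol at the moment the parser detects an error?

     Stack        Input            Action
  1  $ S          h h h h d b d $  expand S → J G
  2  $ G J        h h h h d b d $  expand J → L d
  3  $ G d L      h h h h d b d $  expand L → h h G
  4  $ G d G h h  h h h h d b d $  match h
  5  $ G d G h    h h h d b d $    match h
  6  $ G d G      h h d b d $      error: M[G, h] is empty

h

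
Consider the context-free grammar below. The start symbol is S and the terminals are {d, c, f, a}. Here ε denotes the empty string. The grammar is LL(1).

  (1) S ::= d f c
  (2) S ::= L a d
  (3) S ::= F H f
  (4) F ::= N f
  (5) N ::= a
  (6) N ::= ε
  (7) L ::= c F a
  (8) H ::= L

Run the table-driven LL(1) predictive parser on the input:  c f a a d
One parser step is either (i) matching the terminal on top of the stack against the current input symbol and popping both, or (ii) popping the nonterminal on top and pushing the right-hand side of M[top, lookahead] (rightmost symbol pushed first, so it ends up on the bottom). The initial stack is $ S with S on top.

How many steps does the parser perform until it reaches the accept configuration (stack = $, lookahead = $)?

     Stack        Input        Action
  1  $ S          c f a a d $  expand S ::= L a d
  2  $ d a L      c f a a d $  expand L ::= c F a
  3  $ d a a F c  c f a a d $  match c
  4  $ d a a F    f a a d $    expand F ::= N f
  5  $ d a a f N  f a a d $    expand N ::= ε
  6  $ d a a f    f a a d $    match f
  7  $ d a a      a a d $      match a
  8  $ d a        a d $        match a
  9  $ d          d $          match d
Accept reached after 9 steps.

9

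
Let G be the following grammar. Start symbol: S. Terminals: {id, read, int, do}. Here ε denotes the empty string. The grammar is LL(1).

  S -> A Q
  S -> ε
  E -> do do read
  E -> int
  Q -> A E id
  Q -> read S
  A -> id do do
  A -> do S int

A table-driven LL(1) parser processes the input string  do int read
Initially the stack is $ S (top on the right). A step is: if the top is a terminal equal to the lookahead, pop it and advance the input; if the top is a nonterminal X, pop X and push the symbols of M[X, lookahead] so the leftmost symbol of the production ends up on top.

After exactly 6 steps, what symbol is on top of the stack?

     Stack         Input          Action
  1  $ S           do int read $  expand S -> A Q
  2  $ Q A         do int read $  expand A -> do S int
  3  $ Q int S do  do int read $  match do
  4  $ Q int S     int read $     expand S -> ε
  5  $ Q int       int read $     match int
  6  $ Q           read $         expand Q -> read S
Stack after step 6: $ S read (top = read).

read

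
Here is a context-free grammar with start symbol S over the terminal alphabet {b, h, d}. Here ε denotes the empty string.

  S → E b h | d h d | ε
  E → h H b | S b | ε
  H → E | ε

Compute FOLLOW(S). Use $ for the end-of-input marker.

FIRST(S): from S→E b h we get {b, d, h}; from S→d h d we get {d}; from S→ε we get {ε}. So FIRST(S) = {ε, b, d, h}.
FIRST(E): from E→h H b we get {h}; from E→S b we get {b, d, h}; from E→ε we get {ε}. So FIRST(E) = {ε, b, d, h}.
FIRST(H): from H→E we get {ε, b, d, h}; from H→ε we get {ε}. So FIRST(H) = {ε, b, d, h}.
FOLLOW(S) includes $ since S is the start symbol.
FOLLOW(S): in E→S b, S is followed by b with FIRST {b}. Thus FOLLOW(S) = {$, b}.
FOLLOW(H): in E→h H b, H is followed by b with FIRST {b}. Thus FOLLOW(H) = {b}.
FOLLOW(E): in S→E b h, E is followed by b h with FIRST {b}; in H→E, the suffix after E is empty, so FOLLOW(E) ⊇ FOLLOW(H) = {b}. Thus FOLLOW(E) = {b}.

{$, b}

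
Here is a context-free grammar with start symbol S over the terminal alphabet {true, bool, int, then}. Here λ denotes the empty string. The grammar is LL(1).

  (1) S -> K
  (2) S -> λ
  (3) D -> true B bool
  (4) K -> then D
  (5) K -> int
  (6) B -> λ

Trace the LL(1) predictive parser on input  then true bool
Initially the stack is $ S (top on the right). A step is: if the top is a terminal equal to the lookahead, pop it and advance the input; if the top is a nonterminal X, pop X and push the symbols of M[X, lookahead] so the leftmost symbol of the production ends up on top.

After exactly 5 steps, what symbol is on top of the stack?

B

     Stack          Input             Action
  1  $ S            then true bool $  expand S -> K
  2  $ K            then true bool $  expand K -> then D
  3  $ D then       then true bool $  match then
  4  $ D            true bool $       expand D -> true B bool
  5  $ bool B true  true bool $       match true
Stack after step 5: $ bool B (top = B).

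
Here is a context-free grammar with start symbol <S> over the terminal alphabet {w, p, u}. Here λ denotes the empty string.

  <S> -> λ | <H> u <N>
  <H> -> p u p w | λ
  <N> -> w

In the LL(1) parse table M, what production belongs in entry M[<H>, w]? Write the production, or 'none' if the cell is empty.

FIRST(<H>) = {λ, p}
FIRST(<N>) = {w}
FIRST(<S>) = {λ, p, u}  (via <H> u <N>)
FOLLOW(<S>) includes $ since <S> is the start symbol.
FOLLOW(<H>): in <S>-><H> u <N>, <H> is followed by u <N> with FIRST {u}. Thus FOLLOW(<H>) = {u}.
For <H> -> p u p w: FIRST(p u p w) = {p}, so it goes in M[<H>, t] for t ∈ {p}.
For <H> -> λ: FIRST(λ) = {λ}, so it goes in M[<H>, t] for t ∈ {}; since λ ∈ FIRST, also for every t ∈ FOLLOW(<H>) = {u}.
None of these place a production in M[<H>, w].

none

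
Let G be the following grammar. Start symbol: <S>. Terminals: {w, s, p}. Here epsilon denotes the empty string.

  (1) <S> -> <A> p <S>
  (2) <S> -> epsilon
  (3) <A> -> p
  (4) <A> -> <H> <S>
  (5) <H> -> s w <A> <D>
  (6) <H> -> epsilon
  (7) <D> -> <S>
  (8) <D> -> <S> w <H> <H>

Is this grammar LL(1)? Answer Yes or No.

No

FIRST(<S>) = {epsilon, p, s}
FIRST(<A>) = {epsilon, p, s}
FIRST(<H>) = {epsilon, s}
FIRST(<D>) = {epsilon, p, s, w}
FOLLOW(<S>) = {$, p, s, w}
FOLLOW(<A>) = {p, s, w}
FOLLOW(<H>) = {p, s, w}
FOLLOW(<D>) = {p, s, w}
Cell M[<A>, p] receives both <A> -> p and <A> -> <H> <S> — the grammar is not LL(1).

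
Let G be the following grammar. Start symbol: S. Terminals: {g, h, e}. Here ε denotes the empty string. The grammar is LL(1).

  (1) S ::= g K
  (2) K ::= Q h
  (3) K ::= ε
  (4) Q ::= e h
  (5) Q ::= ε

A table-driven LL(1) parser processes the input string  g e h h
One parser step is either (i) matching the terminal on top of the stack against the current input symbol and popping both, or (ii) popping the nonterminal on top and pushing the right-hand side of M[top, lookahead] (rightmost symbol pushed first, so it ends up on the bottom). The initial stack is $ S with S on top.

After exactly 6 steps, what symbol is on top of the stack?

h

step 1: stack=$ S  input=g e h h $  — expand S ::= g K
step 2: stack=$ K g  input=g e h h $  — match g
step 3: stack=$ K  input=e h h $  — expand K ::= Q h
step 4: stack=$ h Q  input=e h h $  — expand Q ::= e h
step 5: stack=$ h h e  input=e h h $  — match e
step 6: stack=$ h h  input=h h $  — match h
Stack after step 6: $ h (top = h).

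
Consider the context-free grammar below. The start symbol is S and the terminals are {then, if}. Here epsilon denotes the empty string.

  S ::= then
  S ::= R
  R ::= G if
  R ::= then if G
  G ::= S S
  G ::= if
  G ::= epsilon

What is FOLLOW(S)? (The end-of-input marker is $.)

{$, if, then}

FIRST(S) = {if, then}  (via R)
FIRST(G) = {epsilon, if, then}  (via S S)
FIRST(R) = {if, then}  (via G if)
FOLLOW(S) includes $ since S is the start symbol.
FOLLOW(S): in G::=S S (occurrence 1), S is followed by S with FIRST {if, then}; in G::=S S (occurrence 2), the suffix after S is empty, so FOLLOW(S) ⊇ FOLLOW(G) = {$, if, then}. Thus FOLLOW(S) = {$, if, then}.
FOLLOW(R): in S::=R, the suffix after R is empty, so FOLLOW(R) ⊇ FOLLOW(S) = {$, if, then}. Thus FOLLOW(R) = {$, if, then}.
FOLLOW(G): in R::=G if, G is followed by if with FIRST {if}; in R::=then if G, the suffix after G is empty, so FOLLOW(G) ⊇ FOLLOW(R) = {$, if, then}. Thus FOLLOW(G) = {$, if, then}.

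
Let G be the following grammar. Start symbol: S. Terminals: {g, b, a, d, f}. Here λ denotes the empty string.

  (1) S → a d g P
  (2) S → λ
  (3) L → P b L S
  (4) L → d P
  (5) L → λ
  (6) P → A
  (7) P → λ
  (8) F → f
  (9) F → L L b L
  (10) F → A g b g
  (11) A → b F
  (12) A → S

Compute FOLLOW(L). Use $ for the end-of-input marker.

FIRST(S) = {λ, a}
FIRST(A) = {λ, a, b}  (via S)
FIRST(P) = {λ, a, b}  (via A)
FIRST(L) = {λ, a, b, d}  (via P b L S)
FIRST(F) = {a, b, d, f, g}  (via L L b L, A g b g)
FOLLOW(S) includes $ since S is the start symbol.
FOLLOW(S): in L→P b L S, the suffix after S is empty, so FOLLOW(S) ⊇ FOLLOW(L) = {$, a, b, d, g}; in A→S, the suffix after S is empty, so FOLLOW(S) ⊇ FOLLOW(A) = {$, a, b, d, g}. Thus FOLLOW(S) = {$, a, b, d, g}.
FOLLOW(L): in L→P b L S, L is followed by S with FIRST {λ, a}; in L→P b L S, the suffix after L is nullable (adds nothing new); in F→L L b L (occurrence 1), L is followed by L b L with FIRST {a, b, d}; in F→L L b L (occurrence 2), L is followed by b L with FIRST {b}; in F→L L b L (occurrence 3), the suffix after L is empty, so FOLLOW(L) ⊇ FOLLOW(F) = {$, a, b, d, g}. Thus FOLLOW(L) = {$, a, b, d, g}.
FOLLOW(P): in S→a d g P, the suffix after P is empty, so FOLLOW(P) ⊇ FOLLOW(S) = {$, a, b, d, g}; in L→P b L S, P is followed by b L S with FIRST {b}; in L→d P, the suffix after P is empty, so FOLLOW(P) ⊇ FOLLOW(L) = {$, a, b, d, g}. Thus FOLLOW(P) = {$, a, b, d, g}.
FOLLOW(A): in P→A, the suffix after A is empty, so FOLLOW(A) ⊇ FOLLOW(P) = {$, a, b, d, g}; in F→A g b g, A is followed by g b g with FIRST {g}. Thus FOLLOW(A) = {$, a, b, d, g}.
FOLLOW(F): in A→b F, the suffix after F is empty, so FOLLOW(F) ⊇ FOLLOW(A) = {$, a, b, d, g}. Thus FOLLOW(F) = {$, a, b, d, g}.

{$, a, b, d, g}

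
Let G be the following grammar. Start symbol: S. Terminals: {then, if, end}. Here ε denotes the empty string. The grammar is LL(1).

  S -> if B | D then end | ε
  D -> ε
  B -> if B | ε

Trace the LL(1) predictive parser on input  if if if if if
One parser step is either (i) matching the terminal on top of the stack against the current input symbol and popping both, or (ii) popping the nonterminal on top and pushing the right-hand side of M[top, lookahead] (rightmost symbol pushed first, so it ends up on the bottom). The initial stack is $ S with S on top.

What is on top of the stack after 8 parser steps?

B

     Stack   Input             Action
  1  $ S     if if if if if $  expand S -> if B
  2  $ B if  if if if if if $  match if
  3  $ B     if if if if $     expand B -> if B
  4  $ B if  if if if if $     match if
  5  $ B     if if if $        expand B -> if B
  6  $ B if  if if if $        match if
  7  $ B     if if $           expand B -> if B
  8  $ B if  if if $           match if
Stack after step 8: $ B (top = B).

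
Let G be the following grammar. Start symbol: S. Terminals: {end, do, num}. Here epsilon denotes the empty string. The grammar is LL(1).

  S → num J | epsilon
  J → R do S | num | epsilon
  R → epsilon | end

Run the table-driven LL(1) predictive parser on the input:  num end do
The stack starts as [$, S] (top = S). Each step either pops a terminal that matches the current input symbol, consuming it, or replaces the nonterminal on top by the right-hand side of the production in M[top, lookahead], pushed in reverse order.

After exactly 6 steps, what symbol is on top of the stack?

S

step 1: stack=$ S  input=num end do $  — expand S → num J
step 2: stack=$ J num  input=num end do $  — match num
step 3: stack=$ J  input=end do $  — expand J → R do S
step 4: stack=$ S do R  input=end do $  — expand R → end
step 5: stack=$ S do end  input=end do $  — match end
step 6: stack=$ S do  input=do $  — match do
Stack after step 6: $ S (top = S).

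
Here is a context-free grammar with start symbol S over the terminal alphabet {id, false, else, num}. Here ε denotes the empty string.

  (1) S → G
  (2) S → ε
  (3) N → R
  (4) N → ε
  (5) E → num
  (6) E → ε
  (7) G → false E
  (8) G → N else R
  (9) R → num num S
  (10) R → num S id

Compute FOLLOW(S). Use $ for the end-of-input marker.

FIRST(E): from E→num we get {num}; from E→ε we get {ε}. So FIRST(E) = {ε, num}.
FIRST(R): from R→num num S we get {num}; from R→num S id we get {num}. So FIRST(R) = {num}.
FIRST(N): from N→R we get {num}; from N→ε we get {ε}. So FIRST(N) = {ε, num}.
FIRST(G): from G→false E we get {false}; from G→N else R we get {else, num}. So FIRST(G) = {else, false, num}.
FIRST(S): from S→G we get {else, false, num}; from S→ε we get {ε}. So FIRST(S) = {ε, else, false, num}.
FOLLOW(S) includes $ since S is the start symbol.
FOLLOW(N): in G→N else R, N is followed by else R with FIRST {else}. Thus FOLLOW(N) = {else}.
FOLLOW(S): in R→num num S, the suffix after S is empty, so FOLLOW(S) ⊇ FOLLOW(R) = {$, else, id}; in R→num S id, S is followed by id with FIRST {id}. Thus FOLLOW(S) = {$, else, id}.
FOLLOW(G): in S→G, the suffix after G is empty, so FOLLOW(G) ⊇ FOLLOW(S) = {$, else, id}. Thus FOLLOW(G) = {$, else, id}.
FOLLOW(E): in G→false E, the suffix after E is empty, so FOLLOW(E) ⊇ FOLLOW(G) = {$, else, id}. Thus FOLLOW(E) = {$, else, id}.
FOLLOW(R): in N→R, the suffix after R is empty, so FOLLOW(R) ⊇ FOLLOW(N) = {else}; in G→N else R, the suffix after R is empty, so FOLLOW(R) ⊇ FOLLOW(G) = {$, else, id}. Thus FOLLOW(R) = {$, else, id}.

{$, else, id}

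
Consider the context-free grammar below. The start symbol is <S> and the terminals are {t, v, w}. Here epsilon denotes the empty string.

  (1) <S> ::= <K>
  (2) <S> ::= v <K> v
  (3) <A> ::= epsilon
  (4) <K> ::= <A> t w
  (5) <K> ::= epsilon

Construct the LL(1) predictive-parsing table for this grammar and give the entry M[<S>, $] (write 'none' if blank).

FIRST(<A>) = {epsilon}
FIRST(<K>) = {epsilon, t}  (via <A> t w)
FIRST(<S>) = {epsilon, t, v}  (via <K>)
FOLLOW(<S>) includes $ since <S> is the start symbol.
FOLLOW(<S>): <S> appears on no right-hand side. Thus FOLLOW(<S>) = {$}.
For <S> ::= <K>: FIRST(<K>) = {epsilon, t}, so it goes in M[<S>, t] for t ∈ {t}; since epsilon ∈ FIRST, also for every t ∈ FOLLOW(<S>) = {$}.
For <S> ::= v <K> v: FIRST(v <K> v) = {v}, so it goes in M[<S>, t] for t ∈ {v}.

<S> ::= <K>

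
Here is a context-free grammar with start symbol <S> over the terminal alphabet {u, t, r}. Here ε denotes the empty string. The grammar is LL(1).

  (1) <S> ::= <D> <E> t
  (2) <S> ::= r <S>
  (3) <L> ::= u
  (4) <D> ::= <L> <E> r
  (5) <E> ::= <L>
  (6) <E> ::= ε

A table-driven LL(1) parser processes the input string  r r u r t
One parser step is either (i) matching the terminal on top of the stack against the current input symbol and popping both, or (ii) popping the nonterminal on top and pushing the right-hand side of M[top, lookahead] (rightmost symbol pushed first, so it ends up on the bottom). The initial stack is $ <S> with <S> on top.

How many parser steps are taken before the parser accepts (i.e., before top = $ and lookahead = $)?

step 1: stack=$ <S>  input=r r u r t $  — expand <S> ::= r <S>
step 2: stack=$ <S> r  input=r r u r t $  — match r
step 3: stack=$ <S>  input=r u r t $  — expand <S> ::= r <S>
step 4: stack=$ <S> r  input=r u r t $  — match r
step 5: stack=$ <S>  input=u r t $  — expand <S> ::= <D> <E> t
step 6: stack=$ t <E> <D>  input=u r t $  — expand <D> ::= <L> <E> r
step 7: stack=$ t <E> r <E> <L>  input=u r t $  — expand <L> ::= u
step 8: stack=$ t <E> r <E> u  input=u r t $  — match u
step 9: stack=$ t <E> r <E>  input=r t $  — expand <E> ::= ε
step 10: stack=$ t <E> r  input=r t $  — match r
step 11: stack=$ t <E>  input=t $  — expand <E> ::= ε
step 12: stack=$ t  input=t $  — match t
Accept reached after 12 steps.

12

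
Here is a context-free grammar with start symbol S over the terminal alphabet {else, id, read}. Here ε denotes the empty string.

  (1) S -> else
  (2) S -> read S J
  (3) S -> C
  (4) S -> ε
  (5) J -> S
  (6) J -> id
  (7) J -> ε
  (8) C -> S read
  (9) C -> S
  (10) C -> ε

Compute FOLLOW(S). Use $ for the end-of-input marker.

{$, else, id, read}

FIRST(S): from S->else we get {else}; from S->read S J we get {read}; from S->C we get {ε, else, read}; from S->ε we get {ε}. So FIRST(S) = {ε, else, read}.
FIRST(J): from J->S we get {ε, else, read}; from J->id we get {id}; from J->ε we get {ε}. So FIRST(J) = {ε, else, id, read}.
FIRST(C): from C->S read we get {else, read}; from C->S we get {ε, else, read}; from C->ε we get {ε}. So FIRST(C) = {ε, else, read}.
FOLLOW(S) includes $ since S is the start symbol.
FOLLOW(S): in S->read S J, S is followed by J with FIRST {ε, else, id, read}; in S->read S J, the suffix after S is nullable (adds nothing new); in J->S, the suffix after S is empty, so FOLLOW(S) ⊇ FOLLOW(J) = {$, else, id, read}; in C->S read, S is followed by read with FIRST {read}; in C->S, the suffix after S is empty, so FOLLOW(S) ⊇ FOLLOW(C) = {$, else, id, read}. Thus FOLLOW(S) = {$, else, id, read}.
FOLLOW(J): in S->read S J, the suffix after J is empty, so FOLLOW(J) ⊇ FOLLOW(S) = {$, else, id, read}. Thus FOLLOW(J) = {$, else, id, read}.
FOLLOW(C): in S->C, the suffix after C is empty, so FOLLOW(C) ⊇ FOLLOW(S) = {$, else, id, read}. Thus FOLLOW(C) = {$, else, id, read}.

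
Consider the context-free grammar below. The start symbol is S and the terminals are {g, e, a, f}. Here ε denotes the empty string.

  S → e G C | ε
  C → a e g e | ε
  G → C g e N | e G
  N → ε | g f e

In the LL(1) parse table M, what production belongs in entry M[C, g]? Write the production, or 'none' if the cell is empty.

FIRST(S) = {ε, e}
FIRST(C) = {ε, a}
FIRST(N) = {ε, g}
FIRST(G) = {a, e, g}  (via C g e N)
FOLLOW(S) includes $ since S is the start symbol.
FOLLOW(S): S appears on no right-hand side. Thus FOLLOW(S) = {$}.
FOLLOW(C): in S→e G C, the suffix after C is empty, so FOLLOW(C) ⊇ FOLLOW(S) = {$}; in G→C g e N, C is followed by g e N with FIRST {g}. Thus FOLLOW(C) = {$, g}.
For C → a e g e: FIRST(a e g e) = {a}, so it goes in M[C, t] for t ∈ {a}.
For C → ε: FIRST(ε) = {ε}, so it goes in M[C, t] for t ∈ {}; since ε ∈ FIRST, also for every t ∈ FOLLOW(C) = {$, g}.

C → ε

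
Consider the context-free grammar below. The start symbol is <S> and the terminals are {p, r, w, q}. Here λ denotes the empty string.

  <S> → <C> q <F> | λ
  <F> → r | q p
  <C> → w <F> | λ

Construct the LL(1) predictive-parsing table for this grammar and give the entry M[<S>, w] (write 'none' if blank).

FIRST(<F>): from <F>→r we get {r}; from <F>→q p we get {q}. So FIRST(<F>) = {q, r}.
FIRST(<C>): from <C>→w <F> we get {w}; from <C>→λ we get {λ}. So FIRST(<C>) = {λ, w}.
FIRST(<S>): from <S>→<C> q <F> we get {q, w}; from <S>→λ we get {λ}. So FIRST(<S>) = {λ, q, w}.
FOLLOW(<S>) includes $ since <S> is the start symbol.
FOLLOW(<S>): <S> appears on no right-hand side. Thus FOLLOW(<S>) = {$}.
For <S> → <C> q <F>: FIRST(<C> q <F>) = {q, w}, so it goes in M[<S>, t] for t ∈ {q, w}.
For <S> → λ: FIRST(λ) = {λ}, so it goes in M[<S>, t] for t ∈ {}; since λ ∈ FIRST, also for every t ∈ FOLLOW(<S>) = {$}.

<S> → <C> q <F>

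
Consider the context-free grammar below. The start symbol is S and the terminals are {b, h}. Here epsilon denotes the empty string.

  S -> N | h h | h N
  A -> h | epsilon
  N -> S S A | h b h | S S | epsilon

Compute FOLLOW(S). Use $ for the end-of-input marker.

{$, h}

FIRST(A) = {epsilon, h}
FIRST(S) = {epsilon, h}  (via N)
FIRST(N) = {epsilon, h}  (via S S A, S S)
FOLLOW(S) includes $ since S is the start symbol.
FOLLOW(S): in N->S S A (occurrence 1), S is followed by S A with FIRST {epsilon, h}; in N->S S A (occurrence 1), the suffix after S is nullable, so FOLLOW(S) ⊇ FOLLOW(N) = {$, h}; in N->S S A (occurrence 2), S is followed by A with FIRST {epsilon, h}; in N->S S A (occurrence 2), the suffix after S is nullable, so FOLLOW(S) ⊇ FOLLOW(N) = {$, h}; in N->S S (occurrence 1), S is followed by S with FIRST {epsilon, h}; in N->S S (occurrence 1), the suffix after S is nullable, so FOLLOW(S) ⊇ FOLLOW(N) = {$, h}; in N->S S (occurrence 2), the suffix after S is empty, so FOLLOW(S) ⊇ FOLLOW(N) = {$, h}. Thus FOLLOW(S) = {$, h}.
FOLLOW(N): in S->N, the suffix after N is empty, so FOLLOW(N) ⊇ FOLLOW(S) = {$, h}; in S->h N, the suffix after N is empty, so FOLLOW(N) ⊇ FOLLOW(S) = {$, h}. Thus FOLLOW(N) = {$, h}.
FOLLOW(A): in N->S S A, the suffix after A is empty, so FOLLOW(A) ⊇ FOLLOW(N) = {$, h}. Thus FOLLOW(A) = {$, h}.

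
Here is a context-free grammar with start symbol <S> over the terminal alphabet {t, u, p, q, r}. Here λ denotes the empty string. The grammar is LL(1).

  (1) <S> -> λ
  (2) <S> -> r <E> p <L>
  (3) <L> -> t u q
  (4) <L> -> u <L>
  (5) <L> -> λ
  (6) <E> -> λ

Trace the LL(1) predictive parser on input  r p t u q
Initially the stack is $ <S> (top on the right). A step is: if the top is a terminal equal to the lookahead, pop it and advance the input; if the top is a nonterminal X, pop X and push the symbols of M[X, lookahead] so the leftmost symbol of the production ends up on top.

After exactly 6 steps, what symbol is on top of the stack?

step 1: stack=$ <S>  input=r p t u q $  — expand <S> -> r <E> p <L>
step 2: stack=$ <L> p <E> r  input=r p t u q $  — match r
step 3: stack=$ <L> p <E>  input=p t u q $  — expand <E> -> λ
step 4: stack=$ <L> p  input=p t u q $  — match p
step 5: stack=$ <L>  input=t u q $  — expand <L> -> t u q
step 6: stack=$ q u t  input=t u q $  — match t
Stack after step 6: $ q u (top = u).

u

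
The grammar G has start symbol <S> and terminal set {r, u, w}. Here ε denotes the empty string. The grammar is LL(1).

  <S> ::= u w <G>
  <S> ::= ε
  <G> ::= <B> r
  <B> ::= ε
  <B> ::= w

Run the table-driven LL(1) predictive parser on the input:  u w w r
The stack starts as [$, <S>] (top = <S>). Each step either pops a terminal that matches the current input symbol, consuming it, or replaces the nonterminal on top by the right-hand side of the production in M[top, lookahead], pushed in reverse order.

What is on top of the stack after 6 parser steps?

step 1: stack=$ <S>  input=u w w r $  — expand <S> ::= u w <G>
step 2: stack=$ <G> w u  input=u w w r $  — match u
step 3: stack=$ <G> w  input=w w r $  — match w
step 4: stack=$ <G>  input=w r $  — expand <G> ::= <B> r
step 5: stack=$ r <B>  input=w r $  — expand <B> ::= w
step 6: stack=$ r w  input=w r $  — match w
Stack after step 6: $ r (top = r).

r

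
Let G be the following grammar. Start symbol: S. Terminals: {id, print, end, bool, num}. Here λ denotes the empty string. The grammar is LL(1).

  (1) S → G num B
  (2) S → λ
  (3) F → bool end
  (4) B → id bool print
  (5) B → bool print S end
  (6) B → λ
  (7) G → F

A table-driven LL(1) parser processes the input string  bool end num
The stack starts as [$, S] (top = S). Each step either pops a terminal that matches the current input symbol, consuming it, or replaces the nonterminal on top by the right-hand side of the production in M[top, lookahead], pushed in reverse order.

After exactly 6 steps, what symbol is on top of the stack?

B

step 1: stack=$ S  input=bool end num $  — expand S → G num B
step 2: stack=$ B num G  input=bool end num $  — expand G → F
step 3: stack=$ B num F  input=bool end num $  — expand F → bool end
step 4: stack=$ B num end bool  input=bool end num $  — match bool
step 5: stack=$ B num end  input=end num $  — match end
step 6: stack=$ B num  input=num $  — match num
Stack after step 6: $ B (top = B).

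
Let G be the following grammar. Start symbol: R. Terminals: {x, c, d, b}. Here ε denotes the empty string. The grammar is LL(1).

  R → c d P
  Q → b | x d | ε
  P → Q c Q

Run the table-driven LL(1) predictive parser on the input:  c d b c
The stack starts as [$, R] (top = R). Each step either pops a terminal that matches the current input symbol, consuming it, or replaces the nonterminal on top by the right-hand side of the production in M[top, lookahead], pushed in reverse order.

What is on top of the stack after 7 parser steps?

     Stack    Input      Action
  1  $ R      c d b c $  expand R → c d P
  2  $ P d c  c d b c $  match c
  3  $ P d    d b c $    match d
  4  $ P      b c $      expand P → Q c Q
  5  $ Q c Q  b c $      expand Q → b
  6  $ Q c b  b c $      match b
  7  $ Q c    c $        match c
Stack after step 7: $ Q (top = Q).

Q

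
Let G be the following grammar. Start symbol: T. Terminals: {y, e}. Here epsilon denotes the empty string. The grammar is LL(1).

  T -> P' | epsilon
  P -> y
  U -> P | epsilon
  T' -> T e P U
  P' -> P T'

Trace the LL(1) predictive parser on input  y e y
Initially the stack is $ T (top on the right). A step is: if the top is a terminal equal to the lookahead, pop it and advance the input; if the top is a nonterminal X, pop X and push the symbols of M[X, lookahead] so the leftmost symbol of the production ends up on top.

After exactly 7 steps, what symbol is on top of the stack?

P

     Stack      Input    Action
  1  $ T        y e y $  expand T -> P'
  2  $ P'       y e y $  expand P' -> P T'
  3  $ T' P     y e y $  expand P -> y
  4  $ T' y     y e y $  match y
  5  $ T'       e y $    expand T' -> T e P U
  6  $ U P e T  e y $    expand T -> epsilon
  7  $ U P e    e y $    match e
Stack after step 7: $ U P (top = P).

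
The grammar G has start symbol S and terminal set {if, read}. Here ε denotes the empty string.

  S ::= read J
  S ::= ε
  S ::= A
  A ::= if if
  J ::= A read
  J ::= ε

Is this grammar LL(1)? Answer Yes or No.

FIRST(S) = {ε, if, read}
FIRST(A) = {if}
FIRST(J) = {ε, if}
FOLLOW(S) = {$}
FOLLOW(A) = {$, read}
FOLLOW(J) = {$}
Each cell of M receives at most one production.

Yes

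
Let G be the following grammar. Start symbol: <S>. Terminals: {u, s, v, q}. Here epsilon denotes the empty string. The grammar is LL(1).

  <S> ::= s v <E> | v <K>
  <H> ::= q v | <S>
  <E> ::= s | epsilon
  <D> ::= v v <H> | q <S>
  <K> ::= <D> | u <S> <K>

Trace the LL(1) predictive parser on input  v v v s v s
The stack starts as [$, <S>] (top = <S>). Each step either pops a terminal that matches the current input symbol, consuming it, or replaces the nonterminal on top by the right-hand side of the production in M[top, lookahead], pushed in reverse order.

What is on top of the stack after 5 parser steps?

v

     Stack      Input          Action
  1  $ <S>      v v v s v s $  expand <S> ::= v <K>
  2  $ <K> v    v v v s v s $  match v
  3  $ <K>      v v s v s $    expand <K> ::= <D>
  4  $ <D>      v v s v s $    expand <D> ::= v v <H>
  5  $ <H> v v  v v s v s $    match v
Stack after step 5: $ <H> v (top = v).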